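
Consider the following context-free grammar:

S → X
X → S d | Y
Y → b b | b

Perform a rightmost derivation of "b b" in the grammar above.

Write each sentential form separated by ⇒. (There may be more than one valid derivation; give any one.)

S ⇒ X ⇒ Y ⇒ b b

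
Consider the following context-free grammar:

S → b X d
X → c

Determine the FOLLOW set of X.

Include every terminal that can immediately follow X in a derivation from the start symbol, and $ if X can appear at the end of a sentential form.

We compute FOLLOW(X) using the standard algorithm.
FOLLOW(S) starts with {$}.
FIRST(S) = {b}
FIRST(X) = {c}
FOLLOW(S) = {$}
FOLLOW(X) = {d}
Therefore, FOLLOW(X) = {d}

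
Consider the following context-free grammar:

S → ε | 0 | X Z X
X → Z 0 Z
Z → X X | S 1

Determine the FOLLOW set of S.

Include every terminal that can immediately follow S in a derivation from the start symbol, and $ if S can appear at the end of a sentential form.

We compute FOLLOW(S) using the standard algorithm.
FOLLOW(S) starts with {$}.
FIRST(S) = {0, 1, ε}
FIRST(X) = {0, 1}
FIRST(Z) = {0, 1}
FOLLOW(S) = {$, 1}
FOLLOW(X) = {$, 0, 1}
FOLLOW(Z) = {$, 0, 1}
Therefore, FOLLOW(S) = {$, 1}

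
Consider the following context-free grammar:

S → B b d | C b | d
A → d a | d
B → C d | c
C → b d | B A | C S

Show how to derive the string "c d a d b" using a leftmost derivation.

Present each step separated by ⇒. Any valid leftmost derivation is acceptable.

S ⇒ C b ⇒ C S b ⇒ B A S b ⇒ c A S b ⇒ c d a S b ⇒ c d a d b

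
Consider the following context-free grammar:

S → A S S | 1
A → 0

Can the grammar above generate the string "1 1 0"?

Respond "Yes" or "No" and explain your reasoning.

No - no valid derivation exists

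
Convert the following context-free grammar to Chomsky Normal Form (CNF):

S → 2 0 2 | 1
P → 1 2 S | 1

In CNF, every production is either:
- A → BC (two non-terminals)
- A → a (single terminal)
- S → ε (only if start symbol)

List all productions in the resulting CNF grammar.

T2 → 2; T0 → 0; S → 1; T1 → 1; P → 1; S → T2 X0; X0 → T0 T2; P → T1 X1; X1 → T2 S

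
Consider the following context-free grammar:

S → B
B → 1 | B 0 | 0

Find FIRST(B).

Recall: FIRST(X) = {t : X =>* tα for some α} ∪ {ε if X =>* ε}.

We compute FIRST(B) using the standard algorithm.
FIRST(B) = {0, 1}
FIRST(S) = {0, 1}
Therefore, FIRST(B) = {0, 1}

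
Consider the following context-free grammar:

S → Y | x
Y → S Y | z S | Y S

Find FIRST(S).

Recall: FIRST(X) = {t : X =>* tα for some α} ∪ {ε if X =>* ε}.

We compute FIRST(S) using the standard algorithm.
FIRST(S) = {x, z}
FIRST(Y) = {x, z}
Therefore, FIRST(S) = {x, z}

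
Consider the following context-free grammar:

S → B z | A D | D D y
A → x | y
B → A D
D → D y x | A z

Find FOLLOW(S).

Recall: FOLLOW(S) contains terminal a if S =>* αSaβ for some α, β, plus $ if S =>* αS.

We compute FOLLOW(S) using the standard algorithm.
FOLLOW(S) starts with {$}.
FIRST(A) = {x, y}
FIRST(B) = {x, y}
FIRST(D) = {x, y}
FIRST(S) = {x, y}
FOLLOW(A) = {x, y, z}
FOLLOW(B) = {z}
FOLLOW(D) = {$, x, y, z}
FOLLOW(S) = {$}
Therefore, FOLLOW(S) = {$}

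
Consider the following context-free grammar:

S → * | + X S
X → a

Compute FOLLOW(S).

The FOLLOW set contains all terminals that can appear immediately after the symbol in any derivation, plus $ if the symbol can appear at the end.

We compute FOLLOW(S) using the standard algorithm.
FOLLOW(S) starts with {$}.
FIRST(S) = {*, +}
FIRST(X) = {a}
FOLLOW(S) = {$}
FOLLOW(X) = {*, +}
Therefore, FOLLOW(S) = {$}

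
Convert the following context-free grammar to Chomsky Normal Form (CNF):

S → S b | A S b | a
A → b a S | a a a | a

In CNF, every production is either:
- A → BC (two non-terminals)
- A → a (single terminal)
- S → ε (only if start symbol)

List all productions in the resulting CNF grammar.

TB → b; S → a; TA → a; A → a; S → S TB; S → A X0; X0 → S TB; A → TB X1; X1 → TA S; A → TA X2; X2 → TA TA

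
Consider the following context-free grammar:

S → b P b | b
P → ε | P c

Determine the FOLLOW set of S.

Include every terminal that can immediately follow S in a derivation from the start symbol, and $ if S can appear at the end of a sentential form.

We compute FOLLOW(S) using the standard algorithm.
FOLLOW(S) starts with {$}.
FIRST(P) = {c, ε}
FIRST(S) = {b}
FOLLOW(P) = {b, c}
FOLLOW(S) = {$}
Therefore, FOLLOW(S) = {$}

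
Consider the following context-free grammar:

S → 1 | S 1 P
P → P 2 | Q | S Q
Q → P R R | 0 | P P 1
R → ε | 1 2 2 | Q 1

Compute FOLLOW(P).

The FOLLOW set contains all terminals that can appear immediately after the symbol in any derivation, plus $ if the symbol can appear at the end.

We compute FOLLOW(P) using the standard algorithm.
FOLLOW(S) starts with {$}.
FIRST(P) = {0, 1}
FIRST(Q) = {0, 1}
FIRST(R) = {0, 1, ε}
FIRST(S) = {1}
FOLLOW(P) = {$, 0, 1, 2}
FOLLOW(Q) = {$, 0, 1, 2}
FOLLOW(R) = {$, 0, 1, 2}
FOLLOW(S) = {$, 0, 1}
Therefore, FOLLOW(P) = {$, 0, 1, 2}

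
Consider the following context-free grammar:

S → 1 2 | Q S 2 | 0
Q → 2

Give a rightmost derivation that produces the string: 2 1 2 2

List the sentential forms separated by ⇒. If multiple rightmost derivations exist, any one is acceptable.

S ⇒ Q S 2 ⇒ Q 1 2 2 ⇒ 2 1 2 2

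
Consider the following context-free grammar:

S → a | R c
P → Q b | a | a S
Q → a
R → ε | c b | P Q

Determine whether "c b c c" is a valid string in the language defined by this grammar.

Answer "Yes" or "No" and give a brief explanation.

No - no valid derivation exists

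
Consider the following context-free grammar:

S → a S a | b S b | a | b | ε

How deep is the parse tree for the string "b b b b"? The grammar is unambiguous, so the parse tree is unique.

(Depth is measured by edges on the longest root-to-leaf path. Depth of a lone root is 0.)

3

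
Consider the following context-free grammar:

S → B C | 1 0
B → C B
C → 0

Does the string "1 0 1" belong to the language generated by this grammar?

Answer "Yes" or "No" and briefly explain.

No - no valid derivation exists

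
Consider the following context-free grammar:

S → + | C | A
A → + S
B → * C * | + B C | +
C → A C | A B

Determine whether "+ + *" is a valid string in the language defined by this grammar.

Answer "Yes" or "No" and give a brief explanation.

No - no valid derivation exists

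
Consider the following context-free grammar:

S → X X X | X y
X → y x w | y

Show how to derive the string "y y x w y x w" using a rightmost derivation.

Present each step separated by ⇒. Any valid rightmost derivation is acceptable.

S ⇒ X X X ⇒ X X y x w ⇒ X y x w y x w ⇒ y y x w y x w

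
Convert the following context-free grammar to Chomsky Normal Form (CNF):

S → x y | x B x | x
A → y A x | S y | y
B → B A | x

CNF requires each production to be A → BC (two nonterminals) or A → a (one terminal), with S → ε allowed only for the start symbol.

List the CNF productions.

TX → x; TY → y; S → x; A → y; B → x; S → TX TY; S → TX X0; X0 → B TX; A → TY X1; X1 → A TX; A → S TY; B → B A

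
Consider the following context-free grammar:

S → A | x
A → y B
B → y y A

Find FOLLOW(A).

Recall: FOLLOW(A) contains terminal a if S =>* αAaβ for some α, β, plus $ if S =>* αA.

We compute FOLLOW(A) using the standard algorithm.
FOLLOW(S) starts with {$}.
FIRST(A) = {y}
FIRST(B) = {y}
FIRST(S) = {x, y}
FOLLOW(A) = {$}
FOLLOW(B) = {$}
FOLLOW(S) = {$}
Therefore, FOLLOW(A) = {$}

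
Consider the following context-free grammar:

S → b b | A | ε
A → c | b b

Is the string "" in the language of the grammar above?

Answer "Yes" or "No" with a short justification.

Yes - a valid derivation exists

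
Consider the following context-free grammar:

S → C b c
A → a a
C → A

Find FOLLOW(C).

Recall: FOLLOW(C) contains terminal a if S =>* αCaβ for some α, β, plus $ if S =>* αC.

We compute FOLLOW(C) using the standard algorithm.
FOLLOW(S) starts with {$}.
FIRST(A) = {a}
FIRST(C) = {a}
FIRST(S) = {a}
FOLLOW(A) = {b}
FOLLOW(C) = {b}
FOLLOW(S) = {$}
Therefore, FOLLOW(C) = {b}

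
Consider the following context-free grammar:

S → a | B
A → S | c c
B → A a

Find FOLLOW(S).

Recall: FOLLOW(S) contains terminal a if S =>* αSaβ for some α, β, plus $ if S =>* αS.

We compute FOLLOW(S) using the standard algorithm.
FOLLOW(S) starts with {$}.
FIRST(A) = {a, c}
FIRST(B) = {a, c}
FIRST(S) = {a, c}
FOLLOW(A) = {a}
FOLLOW(B) = {$, a}
FOLLOW(S) = {$, a}
Therefore, FOLLOW(S) = {$, a}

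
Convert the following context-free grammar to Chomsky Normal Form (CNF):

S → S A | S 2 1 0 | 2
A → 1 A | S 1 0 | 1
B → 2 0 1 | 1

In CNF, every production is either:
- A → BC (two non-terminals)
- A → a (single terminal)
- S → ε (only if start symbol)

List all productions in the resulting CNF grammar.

T2 → 2; T1 → 1; T0 → 0; S → 2; A → 1; B → 1; S → S A; S → S X0; X0 → T2 X1; X1 → T1 T0; A → T1 A; A → S X2; X2 → T1 T0; B → T2 X3; X3 → T0 T1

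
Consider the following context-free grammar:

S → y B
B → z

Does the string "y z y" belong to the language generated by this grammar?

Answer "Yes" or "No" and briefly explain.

No - no valid derivation exists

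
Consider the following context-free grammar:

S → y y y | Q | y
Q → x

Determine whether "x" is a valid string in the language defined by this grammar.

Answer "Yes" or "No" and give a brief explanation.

Yes - a valid derivation exists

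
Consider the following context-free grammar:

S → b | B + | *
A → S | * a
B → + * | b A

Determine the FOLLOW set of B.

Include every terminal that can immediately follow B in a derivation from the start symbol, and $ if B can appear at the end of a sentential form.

We compute FOLLOW(B) using the standard algorithm.
FOLLOW(S) starts with {$}.
FIRST(A) = {*, +, b}
FIRST(B) = {+, b}
FIRST(S) = {*, +, b}
FOLLOW(A) = {+}
FOLLOW(B) = {+}
FOLLOW(S) = {$, +}
Therefore, FOLLOW(B) = {+}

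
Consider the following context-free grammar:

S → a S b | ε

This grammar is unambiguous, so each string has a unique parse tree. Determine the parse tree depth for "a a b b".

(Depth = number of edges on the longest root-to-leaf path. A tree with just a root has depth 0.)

3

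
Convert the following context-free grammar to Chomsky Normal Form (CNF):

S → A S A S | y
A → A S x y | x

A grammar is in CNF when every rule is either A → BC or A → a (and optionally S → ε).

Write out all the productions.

S → y; TX → x; TY → y; A → x; S → A X0; X0 → S X1; X1 → A S; A → A X2; X2 → S X3; X3 → TX TY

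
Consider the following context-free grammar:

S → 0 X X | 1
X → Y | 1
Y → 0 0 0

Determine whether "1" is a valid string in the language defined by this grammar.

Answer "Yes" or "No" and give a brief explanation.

Yes - a valid derivation exists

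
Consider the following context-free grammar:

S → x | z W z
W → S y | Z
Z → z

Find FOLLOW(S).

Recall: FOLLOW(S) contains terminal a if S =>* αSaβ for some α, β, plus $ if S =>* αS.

We compute FOLLOW(S) using the standard algorithm.
FOLLOW(S) starts with {$}.
FIRST(S) = {x, z}
FIRST(W) = {x, z}
FIRST(Z) = {z}
FOLLOW(S) = {$, y}
FOLLOW(W) = {z}
FOLLOW(Z) = {z}
Therefore, FOLLOW(S) = {$, y}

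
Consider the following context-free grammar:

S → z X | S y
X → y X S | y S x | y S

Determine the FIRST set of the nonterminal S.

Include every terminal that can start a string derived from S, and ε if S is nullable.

We compute FIRST(S) using the standard algorithm.
FIRST(S) = {z}
FIRST(X) = {y}
Therefore, FIRST(S) = {z}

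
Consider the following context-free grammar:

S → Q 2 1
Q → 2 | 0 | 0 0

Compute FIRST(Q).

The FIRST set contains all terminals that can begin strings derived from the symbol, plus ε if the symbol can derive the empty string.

We compute FIRST(Q) using the standard algorithm.
FIRST(Q) = {0, 2}
FIRST(S) = {0, 2}
Therefore, FIRST(Q) = {0, 2}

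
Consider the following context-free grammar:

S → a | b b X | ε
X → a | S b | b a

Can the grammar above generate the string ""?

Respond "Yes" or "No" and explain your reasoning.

Yes - a valid derivation exists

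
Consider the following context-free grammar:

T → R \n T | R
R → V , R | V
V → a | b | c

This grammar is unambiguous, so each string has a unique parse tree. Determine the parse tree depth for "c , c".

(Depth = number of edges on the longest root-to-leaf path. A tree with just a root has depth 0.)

4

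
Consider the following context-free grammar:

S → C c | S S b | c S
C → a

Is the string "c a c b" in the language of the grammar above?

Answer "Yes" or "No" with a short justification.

No - no valid derivation exists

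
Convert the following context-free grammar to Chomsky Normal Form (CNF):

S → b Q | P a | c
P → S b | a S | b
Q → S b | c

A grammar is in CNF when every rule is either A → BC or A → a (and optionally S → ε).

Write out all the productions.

TB → b; TA → a; S → c; P → b; Q → c; S → TB Q; S → P TA; P → S TB; P → TA S; Q → S TB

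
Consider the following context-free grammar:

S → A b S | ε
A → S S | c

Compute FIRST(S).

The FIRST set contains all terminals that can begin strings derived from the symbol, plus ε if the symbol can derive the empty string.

We compute FIRST(S) using the standard algorithm.
FIRST(A) = {b, c, ε}
FIRST(S) = {b, c, ε}
Therefore, FIRST(S) = {b, c, ε}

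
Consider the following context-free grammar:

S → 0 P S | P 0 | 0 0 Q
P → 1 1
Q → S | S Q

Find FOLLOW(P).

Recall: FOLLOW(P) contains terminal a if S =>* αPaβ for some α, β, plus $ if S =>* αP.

We compute FOLLOW(P) using the standard algorithm.
FOLLOW(S) starts with {$}.
FIRST(P) = {1}
FIRST(Q) = {0, 1}
FIRST(S) = {0, 1}
FOLLOW(P) = {0, 1}
FOLLOW(Q) = {$, 0, 1}
FOLLOW(S) = {$, 0, 1}
Therefore, FOLLOW(P) = {0, 1}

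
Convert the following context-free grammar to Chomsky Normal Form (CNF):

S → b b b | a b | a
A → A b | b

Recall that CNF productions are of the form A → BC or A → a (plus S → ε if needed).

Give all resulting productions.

TB → b; TA → a; S → a; A → b; S → TB X0; X0 → TB TB; S → TA TB; A → A TB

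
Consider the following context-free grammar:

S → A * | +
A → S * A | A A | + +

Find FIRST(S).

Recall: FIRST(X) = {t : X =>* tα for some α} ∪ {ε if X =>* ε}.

We compute FIRST(S) using the standard algorithm.
FIRST(A) = {+}
FIRST(S) = {+}
Therefore, FIRST(S) = {+}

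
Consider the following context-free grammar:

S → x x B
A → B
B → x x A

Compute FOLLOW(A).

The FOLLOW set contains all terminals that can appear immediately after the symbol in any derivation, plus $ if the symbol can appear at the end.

We compute FOLLOW(A) using the standard algorithm.
FOLLOW(S) starts with {$}.
FIRST(A) = {x}
FIRST(B) = {x}
FIRST(S) = {x}
FOLLOW(A) = {$}
FOLLOW(B) = {$}
FOLLOW(S) = {$}
Therefore, FOLLOW(A) = {$}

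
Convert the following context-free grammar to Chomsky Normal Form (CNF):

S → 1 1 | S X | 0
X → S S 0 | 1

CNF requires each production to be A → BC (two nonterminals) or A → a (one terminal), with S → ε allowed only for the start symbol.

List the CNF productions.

T1 → 1; S → 0; T0 → 0; X → 1; S → T1 T1; S → S X; X → S X0; X0 → S T0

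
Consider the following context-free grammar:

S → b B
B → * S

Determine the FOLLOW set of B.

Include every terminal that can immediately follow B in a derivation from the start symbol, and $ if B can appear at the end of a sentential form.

We compute FOLLOW(B) using the standard algorithm.
FOLLOW(S) starts with {$}.
FIRST(B) = {*}
FIRST(S) = {b}
FOLLOW(B) = {$}
FOLLOW(S) = {$}
Therefore, FOLLOW(B) = {$}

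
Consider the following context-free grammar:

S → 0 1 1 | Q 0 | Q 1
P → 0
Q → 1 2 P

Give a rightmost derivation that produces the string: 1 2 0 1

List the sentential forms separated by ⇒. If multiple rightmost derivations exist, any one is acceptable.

S ⇒ Q 1 ⇒ 1 2 P 1 ⇒ 1 2 0 1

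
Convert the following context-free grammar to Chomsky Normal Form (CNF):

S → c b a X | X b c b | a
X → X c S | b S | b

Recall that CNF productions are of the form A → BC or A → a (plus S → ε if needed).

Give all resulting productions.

TC → c; TB → b; TA → a; S → a; X → b; S → TC X0; X0 → TB X1; X1 → TA X; S → X X2; X2 → TB X3; X3 → TC TB; X → X X4; X4 → TC S; X → TB S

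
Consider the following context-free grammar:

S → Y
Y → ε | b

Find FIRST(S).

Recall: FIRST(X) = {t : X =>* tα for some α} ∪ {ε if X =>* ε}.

We compute FIRST(S) using the standard algorithm.
FIRST(S) = {b, ε}
FIRST(Y) = {b, ε}
Therefore, FIRST(S) = {b, ε}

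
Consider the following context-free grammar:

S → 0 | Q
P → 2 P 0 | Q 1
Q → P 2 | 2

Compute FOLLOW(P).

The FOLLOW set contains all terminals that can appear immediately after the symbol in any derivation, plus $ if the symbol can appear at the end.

We compute FOLLOW(P) using the standard algorithm.
FOLLOW(S) starts with {$}.
FIRST(P) = {2}
FIRST(Q) = {2}
FIRST(S) = {0, 2}
FOLLOW(P) = {0, 2}
FOLLOW(Q) = {$, 1}
FOLLOW(S) = {$}
Therefore, FOLLOW(P) = {0, 2}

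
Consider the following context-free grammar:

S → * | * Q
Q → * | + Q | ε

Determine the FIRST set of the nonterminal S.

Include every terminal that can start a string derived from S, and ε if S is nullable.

We compute FIRST(S) using the standard algorithm.
FIRST(Q) = {*, +, ε}
FIRST(S) = {*}
Therefore, FIRST(S) = {*}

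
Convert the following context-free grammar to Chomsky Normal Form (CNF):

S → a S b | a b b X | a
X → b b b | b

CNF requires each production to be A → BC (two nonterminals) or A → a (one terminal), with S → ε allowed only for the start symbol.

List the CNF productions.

TA → a; TB → b; S → a; X → b; S → TA X0; X0 → S TB; S → TA X1; X1 → TB X2; X2 → TB X; X → TB X3; X3 → TB TB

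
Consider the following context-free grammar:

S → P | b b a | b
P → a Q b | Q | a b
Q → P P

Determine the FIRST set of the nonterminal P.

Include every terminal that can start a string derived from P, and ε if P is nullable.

We compute FIRST(P) using the standard algorithm.
FIRST(P) = {a}
FIRST(Q) = {a}
FIRST(S) = {a, b}
Therefore, FIRST(P) = {a}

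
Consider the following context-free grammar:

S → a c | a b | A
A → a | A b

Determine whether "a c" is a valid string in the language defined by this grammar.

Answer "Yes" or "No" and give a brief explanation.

Yes - a valid derivation exists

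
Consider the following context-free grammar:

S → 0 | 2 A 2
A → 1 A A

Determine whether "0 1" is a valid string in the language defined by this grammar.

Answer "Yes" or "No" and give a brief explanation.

No - no valid derivation exists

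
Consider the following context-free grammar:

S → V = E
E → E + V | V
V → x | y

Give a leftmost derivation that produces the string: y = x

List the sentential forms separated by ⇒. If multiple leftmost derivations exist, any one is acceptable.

S ⇒ V = E ⇒ y = E ⇒ y = V ⇒ y = x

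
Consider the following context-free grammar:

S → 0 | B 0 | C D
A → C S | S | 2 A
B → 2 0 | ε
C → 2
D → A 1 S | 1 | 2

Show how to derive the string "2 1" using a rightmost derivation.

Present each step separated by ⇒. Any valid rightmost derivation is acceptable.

S ⇒ C D ⇒ C 1 ⇒ 2 1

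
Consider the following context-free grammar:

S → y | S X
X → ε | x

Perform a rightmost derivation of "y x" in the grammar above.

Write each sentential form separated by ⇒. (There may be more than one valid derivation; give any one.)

S ⇒ S X ⇒ S x ⇒ y x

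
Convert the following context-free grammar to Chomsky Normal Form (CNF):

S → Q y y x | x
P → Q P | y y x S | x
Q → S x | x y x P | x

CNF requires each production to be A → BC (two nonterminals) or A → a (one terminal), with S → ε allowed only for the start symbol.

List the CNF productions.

TY → y; TX → x; S → x; P → x; Q → x; S → Q X0; X0 → TY X1; X1 → TY TX; P → Q P; P → TY X2; X2 → TY X3; X3 → TX S; Q → S TX; Q → TX X4; X4 → TY X5; X5 → TX P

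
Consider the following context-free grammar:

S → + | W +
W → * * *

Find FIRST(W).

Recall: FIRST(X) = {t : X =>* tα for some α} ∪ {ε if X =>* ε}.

We compute FIRST(W) using the standard algorithm.
FIRST(S) = {*, +}
FIRST(W) = {*}
Therefore, FIRST(W) = {*}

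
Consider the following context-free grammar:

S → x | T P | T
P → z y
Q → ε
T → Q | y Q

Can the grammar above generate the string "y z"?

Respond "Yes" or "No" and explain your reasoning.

No - no valid derivation exists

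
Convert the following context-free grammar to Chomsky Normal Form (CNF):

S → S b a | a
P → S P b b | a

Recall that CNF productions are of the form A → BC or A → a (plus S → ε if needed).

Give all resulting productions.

TB → b; TA → a; S → a; P → a; S → S X0; X0 → TB TA; P → S X1; X1 → P X2; X2 → TB TB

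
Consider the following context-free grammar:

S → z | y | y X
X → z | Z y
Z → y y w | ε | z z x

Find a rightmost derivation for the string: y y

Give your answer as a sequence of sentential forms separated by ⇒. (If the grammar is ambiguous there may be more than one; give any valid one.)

S ⇒ y X ⇒ y Z y ⇒ y y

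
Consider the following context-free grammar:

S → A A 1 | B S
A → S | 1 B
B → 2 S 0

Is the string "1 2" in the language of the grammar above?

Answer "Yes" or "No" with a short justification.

No - no valid derivation exists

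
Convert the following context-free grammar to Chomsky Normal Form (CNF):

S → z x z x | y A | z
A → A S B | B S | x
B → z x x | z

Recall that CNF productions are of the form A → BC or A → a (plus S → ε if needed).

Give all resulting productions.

TZ → z; TX → x; TY → y; S → z; A → x; B → z; S → TZ X0; X0 → TX X1; X1 → TZ TX; S → TY A; A → A X2; X2 → S B; A → B S; B → TZ X3; X3 → TX TX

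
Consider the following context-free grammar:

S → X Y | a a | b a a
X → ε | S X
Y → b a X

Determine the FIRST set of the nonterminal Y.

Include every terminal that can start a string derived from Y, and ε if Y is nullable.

We compute FIRST(Y) using the standard algorithm.
FIRST(S) = {a, b}
FIRST(X) = {a, b, ε}
FIRST(Y) = {b}
Therefore, FIRST(Y) = {b}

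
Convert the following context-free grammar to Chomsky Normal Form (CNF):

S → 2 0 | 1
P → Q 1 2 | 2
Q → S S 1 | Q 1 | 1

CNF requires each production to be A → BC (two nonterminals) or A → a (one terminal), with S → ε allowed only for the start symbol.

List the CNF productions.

T2 → 2; T0 → 0; S → 1; T1 → 1; P → 2; Q → 1; S → T2 T0; P → Q X0; X0 → T1 T2; Q → S X1; X1 → S T1; Q → Q T1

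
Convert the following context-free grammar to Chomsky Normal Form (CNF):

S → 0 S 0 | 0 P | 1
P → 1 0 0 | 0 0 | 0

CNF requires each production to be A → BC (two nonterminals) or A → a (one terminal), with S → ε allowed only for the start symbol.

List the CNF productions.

T0 → 0; S → 1; T1 → 1; P → 0; S → T0 X0; X0 → S T0; S → T0 P; P → T1 X1; X1 → T0 T0; P → T0 T0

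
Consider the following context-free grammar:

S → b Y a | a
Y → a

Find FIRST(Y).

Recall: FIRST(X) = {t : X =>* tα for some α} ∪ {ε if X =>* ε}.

We compute FIRST(Y) using the standard algorithm.
FIRST(S) = {a, b}
FIRST(Y) = {a}
Therefore, FIRST(Y) = {a}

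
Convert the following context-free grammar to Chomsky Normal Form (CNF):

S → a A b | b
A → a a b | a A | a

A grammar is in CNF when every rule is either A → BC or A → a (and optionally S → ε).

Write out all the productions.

TA → a; TB → b; S → b; A → a; S → TA X0; X0 → A TB; A → TA X1; X1 → TA TB; A → TA A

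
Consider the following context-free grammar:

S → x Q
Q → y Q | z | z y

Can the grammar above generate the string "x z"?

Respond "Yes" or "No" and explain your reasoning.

Yes - a valid derivation exists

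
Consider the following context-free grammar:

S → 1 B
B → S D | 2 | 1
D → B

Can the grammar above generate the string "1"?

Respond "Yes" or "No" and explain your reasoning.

No - no valid derivation exists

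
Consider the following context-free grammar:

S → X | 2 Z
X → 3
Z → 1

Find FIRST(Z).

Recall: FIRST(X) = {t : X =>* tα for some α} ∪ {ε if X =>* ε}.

We compute FIRST(Z) using the standard algorithm.
FIRST(S) = {2, 3}
FIRST(X) = {3}
FIRST(Z) = {1}
Therefore, FIRST(Z) = {1}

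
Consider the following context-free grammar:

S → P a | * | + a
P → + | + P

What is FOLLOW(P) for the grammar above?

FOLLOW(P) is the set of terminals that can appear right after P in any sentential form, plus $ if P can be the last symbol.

We compute FOLLOW(P) using the standard algorithm.
FOLLOW(S) starts with {$}.
FIRST(P) = {+}
FIRST(S) = {*, +}
FOLLOW(P) = {a}
FOLLOW(S) = {$}
Therefore, FOLLOW(P) = {a}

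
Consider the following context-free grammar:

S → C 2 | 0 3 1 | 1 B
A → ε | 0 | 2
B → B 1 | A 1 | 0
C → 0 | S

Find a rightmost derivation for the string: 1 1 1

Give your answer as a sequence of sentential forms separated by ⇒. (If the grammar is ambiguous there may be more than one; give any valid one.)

S ⇒ 1 B ⇒ 1 B 1 ⇒ 1 A 1 1 ⇒ 1 1 1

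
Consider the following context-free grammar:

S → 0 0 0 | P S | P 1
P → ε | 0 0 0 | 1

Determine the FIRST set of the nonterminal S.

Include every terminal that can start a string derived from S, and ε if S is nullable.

We compute FIRST(S) using the standard algorithm.
FIRST(P) = {0, 1, ε}
FIRST(S) = {0, 1}
Therefore, FIRST(S) = {0, 1}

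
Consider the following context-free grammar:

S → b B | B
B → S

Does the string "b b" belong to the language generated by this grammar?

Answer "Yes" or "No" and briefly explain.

No - no valid derivation exists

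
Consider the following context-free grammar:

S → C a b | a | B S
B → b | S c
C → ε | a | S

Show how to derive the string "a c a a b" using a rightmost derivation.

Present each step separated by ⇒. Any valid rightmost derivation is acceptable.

S ⇒ B S ⇒ B C a b ⇒ B a a b ⇒ S c a a b ⇒ a c a a b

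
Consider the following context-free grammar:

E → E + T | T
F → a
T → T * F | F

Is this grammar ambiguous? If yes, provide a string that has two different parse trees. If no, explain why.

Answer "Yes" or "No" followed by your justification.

No - the grammar is unambiguous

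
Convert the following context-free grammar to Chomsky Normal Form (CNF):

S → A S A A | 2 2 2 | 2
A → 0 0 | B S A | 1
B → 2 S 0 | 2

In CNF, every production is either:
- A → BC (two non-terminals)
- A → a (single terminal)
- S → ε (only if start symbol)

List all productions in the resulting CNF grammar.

T2 → 2; S → 2; T0 → 0; A → 1; B → 2; S → A X0; X0 → S X1; X1 → A A; S → T2 X2; X2 → T2 T2; A → T0 T0; A → B X3; X3 → S A; B → T2 X4; X4 → S T0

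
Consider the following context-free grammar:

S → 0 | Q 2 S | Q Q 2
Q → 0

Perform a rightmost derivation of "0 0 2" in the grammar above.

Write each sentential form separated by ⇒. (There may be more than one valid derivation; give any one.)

S ⇒ Q Q 2 ⇒ Q 0 2 ⇒ 0 0 2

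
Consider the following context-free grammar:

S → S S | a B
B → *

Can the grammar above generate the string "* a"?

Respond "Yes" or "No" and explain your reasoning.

No - no valid derivation exists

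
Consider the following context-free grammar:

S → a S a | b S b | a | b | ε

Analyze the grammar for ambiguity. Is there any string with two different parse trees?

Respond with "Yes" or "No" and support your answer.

No - the grammar is unambiguous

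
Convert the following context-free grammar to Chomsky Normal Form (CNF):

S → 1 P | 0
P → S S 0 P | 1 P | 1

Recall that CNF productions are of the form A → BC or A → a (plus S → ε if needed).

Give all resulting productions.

T1 → 1; S → 0; T0 → 0; P → 1; S → T1 P; P → S X0; X0 → S X1; X1 → T0 P; P → T1 P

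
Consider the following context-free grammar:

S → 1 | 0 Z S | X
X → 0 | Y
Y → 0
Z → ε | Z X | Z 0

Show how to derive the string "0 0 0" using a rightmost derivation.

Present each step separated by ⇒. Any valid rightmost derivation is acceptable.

S ⇒ 0 Z S ⇒ 0 Z X ⇒ 0 Z 0 ⇒ 0 Z 0 0 ⇒ 0 0 0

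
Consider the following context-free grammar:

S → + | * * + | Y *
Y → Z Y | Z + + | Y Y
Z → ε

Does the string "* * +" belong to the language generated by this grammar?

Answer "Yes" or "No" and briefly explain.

Yes - a valid derivation exists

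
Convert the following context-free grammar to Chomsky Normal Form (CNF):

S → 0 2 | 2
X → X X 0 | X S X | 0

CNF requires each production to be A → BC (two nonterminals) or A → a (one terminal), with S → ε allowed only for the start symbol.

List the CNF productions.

T0 → 0; T2 → 2; S → 2; X → 0; S → T0 T2; X → X X0; X0 → X T0; X → X X1; X1 → S X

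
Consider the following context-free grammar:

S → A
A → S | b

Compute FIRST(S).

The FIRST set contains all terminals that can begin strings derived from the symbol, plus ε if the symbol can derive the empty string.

We compute FIRST(S) using the standard algorithm.
FIRST(A) = {b}
FIRST(S) = {b}
Therefore, FIRST(S) = {b}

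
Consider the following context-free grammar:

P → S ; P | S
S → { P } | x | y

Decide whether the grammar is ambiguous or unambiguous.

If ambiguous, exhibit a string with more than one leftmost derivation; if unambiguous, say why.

Unambiguous - every string in the language has a unique leftmost derivation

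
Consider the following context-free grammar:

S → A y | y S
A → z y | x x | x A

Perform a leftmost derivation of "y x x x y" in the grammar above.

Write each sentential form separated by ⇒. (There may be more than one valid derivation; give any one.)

S ⇒ y S ⇒ y A y ⇒ y x A y ⇒ y x x x y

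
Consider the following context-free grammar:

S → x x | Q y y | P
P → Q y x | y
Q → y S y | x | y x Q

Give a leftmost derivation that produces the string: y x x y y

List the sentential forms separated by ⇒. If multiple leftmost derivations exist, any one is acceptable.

S ⇒ Q y y ⇒ y x Q y y ⇒ y x x y y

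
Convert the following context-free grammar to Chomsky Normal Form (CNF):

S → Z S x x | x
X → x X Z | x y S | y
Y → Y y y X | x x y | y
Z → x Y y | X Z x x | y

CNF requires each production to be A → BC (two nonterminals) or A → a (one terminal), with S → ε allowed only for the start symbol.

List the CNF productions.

TX → x; S → x; TY → y; X → y; Y → y; Z → y; S → Z X0; X0 → S X1; X1 → TX TX; X → TX X2; X2 → X Z; X → TX X3; X3 → TY S; Y → Y X4; X4 → TY X5; X5 → TY X; Y → TX X6; X6 → TX TY; Z → TX X7; X7 → Y TY; Z → X X8; X8 → Z X9; X9 → TX TX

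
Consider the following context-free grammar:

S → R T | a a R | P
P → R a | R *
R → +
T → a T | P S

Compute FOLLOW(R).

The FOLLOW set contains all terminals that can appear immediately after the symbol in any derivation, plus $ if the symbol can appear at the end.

We compute FOLLOW(R) using the standard algorithm.
FOLLOW(S) starts with {$}.
FIRST(P) = {+}
FIRST(R) = {+}
FIRST(S) = {+, a}
FIRST(T) = {+, a}
FOLLOW(P) = {$, +, a}
FOLLOW(R) = {$, *, +, a}
FOLLOW(S) = {$}
FOLLOW(T) = {$}
Therefore, FOLLOW(R) = {$, *, +, a}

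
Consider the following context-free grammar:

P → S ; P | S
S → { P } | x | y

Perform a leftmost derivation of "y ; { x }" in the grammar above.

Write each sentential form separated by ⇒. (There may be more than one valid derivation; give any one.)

P ⇒ S ; P ⇒ y ; P ⇒ y ; S ⇒ y ; { P } ⇒ y ; { S } ⇒ y ; { x }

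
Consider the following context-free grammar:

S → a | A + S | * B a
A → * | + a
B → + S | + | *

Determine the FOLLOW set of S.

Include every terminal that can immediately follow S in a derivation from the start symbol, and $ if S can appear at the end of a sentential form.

We compute FOLLOW(S) using the standard algorithm.
FOLLOW(S) starts with {$}.
FIRST(A) = {*, +}
FIRST(B) = {*, +}
FIRST(S) = {*, +, a}
FOLLOW(A) = {+}
FOLLOW(B) = {a}
FOLLOW(S) = {$, a}
Therefore, FOLLOW(S) = {$, a}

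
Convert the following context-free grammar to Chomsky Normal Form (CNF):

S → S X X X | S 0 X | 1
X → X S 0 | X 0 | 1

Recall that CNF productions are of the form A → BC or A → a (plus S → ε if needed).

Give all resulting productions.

T0 → 0; S → 1; X → 1; S → S X0; X0 → X X1; X1 → X X; S → S X2; X2 → T0 X; X → X X3; X3 → S T0; X → X T0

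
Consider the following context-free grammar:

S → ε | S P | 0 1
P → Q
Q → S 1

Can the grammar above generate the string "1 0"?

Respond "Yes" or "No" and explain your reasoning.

No - no valid derivation exists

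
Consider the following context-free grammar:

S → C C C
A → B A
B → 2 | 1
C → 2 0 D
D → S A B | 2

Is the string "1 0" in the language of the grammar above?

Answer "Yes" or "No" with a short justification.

No - no valid derivation exists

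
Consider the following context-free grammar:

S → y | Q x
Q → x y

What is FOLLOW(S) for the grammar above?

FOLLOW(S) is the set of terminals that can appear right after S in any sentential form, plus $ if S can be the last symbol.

We compute FOLLOW(S) using the standard algorithm.
FOLLOW(S) starts with {$}.
FIRST(Q) = {x}
FIRST(S) = {x, y}
FOLLOW(Q) = {x}
FOLLOW(S) = {$}
Therefore, FOLLOW(S) = {$}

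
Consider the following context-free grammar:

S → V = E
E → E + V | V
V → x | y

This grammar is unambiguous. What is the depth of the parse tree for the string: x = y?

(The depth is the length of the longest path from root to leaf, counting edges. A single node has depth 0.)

3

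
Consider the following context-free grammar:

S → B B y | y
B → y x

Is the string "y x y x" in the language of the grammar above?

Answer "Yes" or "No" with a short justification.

No - no valid derivation exists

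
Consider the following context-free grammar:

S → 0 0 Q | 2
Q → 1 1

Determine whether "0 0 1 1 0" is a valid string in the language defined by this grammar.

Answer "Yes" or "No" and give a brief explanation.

No - no valid derivation exists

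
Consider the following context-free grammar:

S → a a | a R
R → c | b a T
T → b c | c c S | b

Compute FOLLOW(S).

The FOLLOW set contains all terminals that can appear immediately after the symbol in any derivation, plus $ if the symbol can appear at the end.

We compute FOLLOW(S) using the standard algorithm.
FOLLOW(S) starts with {$}.
FIRST(R) = {b, c}
FIRST(S) = {a}
FIRST(T) = {b, c}
FOLLOW(R) = {$}
FOLLOW(S) = {$}
FOLLOW(T) = {$}
Therefore, FOLLOW(S) = {$}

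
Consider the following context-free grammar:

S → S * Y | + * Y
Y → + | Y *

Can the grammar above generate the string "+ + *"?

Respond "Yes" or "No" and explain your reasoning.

No - no valid derivation exists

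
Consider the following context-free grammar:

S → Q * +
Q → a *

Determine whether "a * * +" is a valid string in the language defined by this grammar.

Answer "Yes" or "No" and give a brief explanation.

Yes - a valid derivation exists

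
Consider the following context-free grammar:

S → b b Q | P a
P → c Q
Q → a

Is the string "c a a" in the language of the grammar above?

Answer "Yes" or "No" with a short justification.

Yes - a valid derivation exists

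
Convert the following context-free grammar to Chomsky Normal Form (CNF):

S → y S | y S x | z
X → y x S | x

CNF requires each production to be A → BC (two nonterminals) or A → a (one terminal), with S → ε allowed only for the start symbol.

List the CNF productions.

TY → y; TX → x; S → z; X → x; S → TY S; S → TY X0; X0 → S TX; X → TY X1; X1 → TX S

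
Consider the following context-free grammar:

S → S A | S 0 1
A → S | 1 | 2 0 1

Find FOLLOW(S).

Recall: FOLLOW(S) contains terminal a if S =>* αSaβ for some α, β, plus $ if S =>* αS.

We compute FOLLOW(S) using the standard algorithm.
FOLLOW(S) starts with {$}.
FIRST(A) = {1, 2}
FIRST(S) = {}
FOLLOW(A) = {$, 0, 1, 2}
FOLLOW(S) = {$, 0, 1, 2}
Therefore, FOLLOW(S) = {$, 0, 1, 2}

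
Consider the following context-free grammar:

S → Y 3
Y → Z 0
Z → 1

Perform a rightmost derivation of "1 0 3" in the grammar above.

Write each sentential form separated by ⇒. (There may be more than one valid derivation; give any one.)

S ⇒ Y 3 ⇒ Z 0 3 ⇒ 1 0 3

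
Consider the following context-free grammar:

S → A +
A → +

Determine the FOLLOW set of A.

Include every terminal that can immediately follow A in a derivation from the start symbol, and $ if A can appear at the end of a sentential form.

We compute FOLLOW(A) using the standard algorithm.
FOLLOW(S) starts with {$}.
FIRST(A) = {+}
FIRST(S) = {+}
FOLLOW(A) = {+}
FOLLOW(S) = {$}
Therefore, FOLLOW(A) = {+}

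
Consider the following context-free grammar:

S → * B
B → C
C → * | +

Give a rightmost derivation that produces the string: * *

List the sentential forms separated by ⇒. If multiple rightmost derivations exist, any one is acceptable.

S ⇒ * B ⇒ * C ⇒ * *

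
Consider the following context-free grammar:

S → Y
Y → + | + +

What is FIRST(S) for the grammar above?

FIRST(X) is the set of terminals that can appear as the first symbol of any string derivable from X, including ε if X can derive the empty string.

We compute FIRST(S) using the standard algorithm.
FIRST(S) = {+}
FIRST(Y) = {+}
Therefore, FIRST(S) = {+}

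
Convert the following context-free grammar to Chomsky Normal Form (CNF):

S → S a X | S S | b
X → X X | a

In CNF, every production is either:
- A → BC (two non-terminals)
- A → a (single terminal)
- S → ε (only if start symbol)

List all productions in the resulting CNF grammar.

TA → a; S → b; X → a; S → S X0; X0 → TA X; S → S S; X → X X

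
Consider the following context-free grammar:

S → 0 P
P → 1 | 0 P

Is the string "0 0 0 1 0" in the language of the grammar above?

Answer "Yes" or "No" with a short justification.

No - no valid derivation exists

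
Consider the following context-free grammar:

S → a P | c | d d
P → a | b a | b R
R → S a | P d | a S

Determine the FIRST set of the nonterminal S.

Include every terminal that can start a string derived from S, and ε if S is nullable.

We compute FIRST(S) using the standard algorithm.
FIRST(P) = {a, b}
FIRST(R) = {a, b, c, d}
FIRST(S) = {a, c, d}
Therefore, FIRST(S) = {a, c, d}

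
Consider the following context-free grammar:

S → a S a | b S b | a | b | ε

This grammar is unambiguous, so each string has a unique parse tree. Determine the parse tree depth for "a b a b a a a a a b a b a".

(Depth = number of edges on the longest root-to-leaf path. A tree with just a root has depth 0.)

7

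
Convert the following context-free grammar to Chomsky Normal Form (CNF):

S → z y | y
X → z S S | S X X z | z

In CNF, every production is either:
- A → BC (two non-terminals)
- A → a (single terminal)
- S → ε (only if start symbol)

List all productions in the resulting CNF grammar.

TZ → z; TY → y; S → y; X → z; S → TZ TY; X → TZ X0; X0 → S S; X → S X1; X1 → X X2; X2 → X TZ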